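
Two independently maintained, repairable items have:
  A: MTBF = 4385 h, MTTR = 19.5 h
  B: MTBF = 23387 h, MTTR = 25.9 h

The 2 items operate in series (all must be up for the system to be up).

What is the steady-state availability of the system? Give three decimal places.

A(A) = MTBF/(MTBF+MTTR) = 4385/(4385+19.5) = 0.995573
A(B) = MTBF/(MTBF+MTTR) = 23387/(23387+25.9) = 0.998894
Series availability: 0.995573 × 0.998894 = 0.994

0.994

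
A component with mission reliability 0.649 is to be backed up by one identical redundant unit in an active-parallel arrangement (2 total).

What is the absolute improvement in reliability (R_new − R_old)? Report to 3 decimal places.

0.228

R_before = 0.649
R_after = 1 − (1 − 0.649)^2 = 0.877
ΔR = 0.877 − 0.649 = 0.228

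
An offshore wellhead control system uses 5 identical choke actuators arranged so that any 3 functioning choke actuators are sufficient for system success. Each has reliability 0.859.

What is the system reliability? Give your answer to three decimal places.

0.978

R = Σ_{i=3}^{5} C(5,i) p^i (1−p)^{5−i} with p = 0.859
C(5,3)·0.859^3·0.141^2 = 0.12601
C(5,4)·0.859^4·0.141^1 = 0.38385
C(5,5)·0.859^5·0.141^0 = 0.46770
Sum = 0.978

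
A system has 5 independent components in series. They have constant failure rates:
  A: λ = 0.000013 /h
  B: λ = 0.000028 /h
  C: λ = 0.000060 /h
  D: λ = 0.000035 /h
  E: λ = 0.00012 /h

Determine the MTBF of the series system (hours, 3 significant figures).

Series of exponential components: λ_sys = Σ λ_i
λ_sys = 0.000013 + 0.000028 + 0.000060 + 0.000035 + 0.00012 = 2.5600e-04 /h
MTBF = 1 / λ_sys = 3910 h

3910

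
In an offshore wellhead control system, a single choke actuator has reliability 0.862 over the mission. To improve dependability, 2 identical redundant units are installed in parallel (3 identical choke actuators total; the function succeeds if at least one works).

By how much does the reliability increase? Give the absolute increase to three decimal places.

R_before = 0.862
R_after = 1 − (1 − 0.862)^3 = 0.997
ΔR = 0.997 − 0.862 = 0.135

0.135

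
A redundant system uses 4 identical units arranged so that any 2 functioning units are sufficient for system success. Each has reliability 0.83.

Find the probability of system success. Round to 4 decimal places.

R = Σ_{i=2}^{4} C(4,i) p^i (1−p)^{4−i} with p = 0.83
C(4,2)·0.83^2·0.17^2 = 0.119455
C(4,3)·0.83^3·0.17^1 = 0.388815
C(4,4)·0.83^4·0.17^0 = 0.474583
Sum = 0.9829

0.9829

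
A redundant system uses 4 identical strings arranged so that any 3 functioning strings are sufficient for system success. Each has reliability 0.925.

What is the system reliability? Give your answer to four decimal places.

0.9695

R = Σ_{i=3}^{4} C(4,i) p^i (1−p)^{4−i} with p = 0.925
C(4,3)·0.925^3·0.075^1 = 0.237436
C(4,4)·0.925^4·0.075^0 = 0.732094
Sum = 0.9695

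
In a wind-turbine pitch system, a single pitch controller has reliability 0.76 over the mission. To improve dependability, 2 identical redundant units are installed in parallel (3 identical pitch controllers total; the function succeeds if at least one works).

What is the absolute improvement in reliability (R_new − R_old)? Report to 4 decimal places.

R_before = 0.76
R_after = 1 − (1 − 0.76)^3 = 0.9862
ΔR = 0.9862 − 0.76 = 0.2262

0.2262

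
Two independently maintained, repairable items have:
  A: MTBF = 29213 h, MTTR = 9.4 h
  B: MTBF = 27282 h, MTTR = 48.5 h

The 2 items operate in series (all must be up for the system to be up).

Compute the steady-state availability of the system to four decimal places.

A(A) = MTBF/(MTBF+MTTR) = 29213/(29213+9.4) = 0.999678
A(B) = MTBF/(MTBF+MTTR) = 27282/(27282+48.5) = 0.998225
Series availability: 0.999678 × 0.998225 = 0.9979

0.9979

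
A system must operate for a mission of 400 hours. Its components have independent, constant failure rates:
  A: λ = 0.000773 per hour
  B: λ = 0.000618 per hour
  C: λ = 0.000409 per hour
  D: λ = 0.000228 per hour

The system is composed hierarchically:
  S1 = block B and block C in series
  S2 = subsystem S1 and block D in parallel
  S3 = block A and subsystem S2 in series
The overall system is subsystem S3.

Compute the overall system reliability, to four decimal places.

0.7125

R(A) = exp(−0.000773 × 400) = 0.734034
R(B) = exp(−0.000618 × 400) = 0.780984
R(C) = exp(−0.000409 × 400) = 0.849082
R(D) = exp(−0.000228 × 400) = 0.912835
Series (B and C): 0.780984 × 0.849082 = 0.663119
Parallel ([0.663119] and D): 1 − (1 − 0.663119)(1 − 0.912835) = 0.970636
Series (A and [0.970636]): 0.734034 × 0.970636 = 0.7125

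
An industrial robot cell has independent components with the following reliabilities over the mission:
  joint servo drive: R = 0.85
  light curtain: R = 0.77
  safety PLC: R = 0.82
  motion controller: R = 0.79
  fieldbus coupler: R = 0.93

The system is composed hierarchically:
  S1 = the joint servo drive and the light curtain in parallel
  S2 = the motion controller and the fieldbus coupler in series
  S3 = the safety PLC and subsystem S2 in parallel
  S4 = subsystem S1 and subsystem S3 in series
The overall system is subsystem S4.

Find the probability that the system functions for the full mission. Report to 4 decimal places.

0.9194

Parallel (joint servo drive and light curtain): 1 − (1 − 0.850000)(1 − 0.770000) = 0.965500
Series (motion controller and fieldbus coupler): 0.790000 × 0.930000 = 0.734700
Parallel (safety PLC and [0.734700]): 1 − (1 − 0.820000)(1 − 0.734700) = 0.952246
Series ([0.965500] and [0.952246]): 0.965500 × 0.952246 = 0.9194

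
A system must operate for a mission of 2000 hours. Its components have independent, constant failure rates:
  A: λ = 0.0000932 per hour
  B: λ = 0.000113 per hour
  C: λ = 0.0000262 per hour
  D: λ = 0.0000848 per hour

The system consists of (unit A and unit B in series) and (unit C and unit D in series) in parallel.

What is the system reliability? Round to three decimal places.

0.933

R(A) = exp(−0.0000932 × 2000) = 0.82994
R(B) = exp(−0.000113 × 2000) = 0.79772
R(C) = exp(−0.0000262 × 2000) = 0.94895
R(D) = exp(−0.0000848 × 2000) = 0.84400
Series (A and B): 0.82994 × 0.79772 = 0.66206
Series (C and D): 0.94895 × 0.84400 = 0.80091
Parallel ([0.66206] and [0.80091]): 1 − (1 − 0.66206)(1 − 0.80091) = 0.933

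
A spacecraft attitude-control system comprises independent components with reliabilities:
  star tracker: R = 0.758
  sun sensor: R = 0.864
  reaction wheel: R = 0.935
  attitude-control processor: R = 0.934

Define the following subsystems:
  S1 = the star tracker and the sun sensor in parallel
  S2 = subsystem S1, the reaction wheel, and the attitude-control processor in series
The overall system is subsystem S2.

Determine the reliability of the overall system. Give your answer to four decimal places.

Parallel (star tracker and sun sensor): 1 − (1 − 0.758000)(1 − 0.864000) = 0.967088
Series ([0.967088], reaction wheel, and attitude-control processor): 0.967088 × 0.935000 × 0.934000 = 0.8445

0.8445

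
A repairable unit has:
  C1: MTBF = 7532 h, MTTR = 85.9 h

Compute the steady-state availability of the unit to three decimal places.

0.989

A(C1) = MTBF/(MTBF+MTTR) = 7532/(7532+85.9) = 0.989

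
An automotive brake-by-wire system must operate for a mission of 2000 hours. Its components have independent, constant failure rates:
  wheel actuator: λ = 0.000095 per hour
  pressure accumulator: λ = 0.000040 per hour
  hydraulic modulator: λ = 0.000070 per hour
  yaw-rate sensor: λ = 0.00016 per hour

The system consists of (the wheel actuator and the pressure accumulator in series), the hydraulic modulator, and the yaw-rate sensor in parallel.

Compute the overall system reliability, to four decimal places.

0.9915

R(wheel actuator) = exp(−0.000095 × 2000) = 0.826959
R(pressure accumulator) = exp(−0.000040 × 2000) = 0.923116
R(hydraulic modulator) = exp(−0.000070 × 2000) = 0.869358
R(yaw-rate sensor) = exp(−0.00016 × 2000) = 0.726149
Series (wheel actuator and pressure accumulator): 0.826959 × 0.923116 = 0.763379
Parallel ([0.763379], hydraulic modulator, and yaw-rate sensor): 1 − (1 − 0.763379)(1 − 0.869358)(1 − 0.726149) = 0.9915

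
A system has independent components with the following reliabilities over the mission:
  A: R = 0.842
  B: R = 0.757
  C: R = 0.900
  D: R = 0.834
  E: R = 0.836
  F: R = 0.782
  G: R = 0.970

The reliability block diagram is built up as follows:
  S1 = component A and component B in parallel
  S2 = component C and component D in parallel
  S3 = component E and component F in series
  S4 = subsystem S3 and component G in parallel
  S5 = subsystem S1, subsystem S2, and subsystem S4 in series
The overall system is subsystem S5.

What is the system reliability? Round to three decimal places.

0.936

Parallel (A and B): 1 − (1 − 0.84200)(1 − 0.75700) = 0.96161
Parallel (C and D): 1 − (1 − 0.90000)(1 − 0.83400) = 0.98340
Series (E and F): 0.83600 × 0.78200 = 0.65375
Parallel ([0.65375] and G): 1 − (1 − 0.65375)(1 − 0.97000) = 0.98961
Series ([0.96161], [0.98340], and [0.98961]): 0.96161 × 0.98340 × 0.98961 = 0.936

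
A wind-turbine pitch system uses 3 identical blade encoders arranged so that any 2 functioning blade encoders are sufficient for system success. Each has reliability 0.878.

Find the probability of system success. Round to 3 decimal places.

R = Σ_{i=2}^{3} C(3,i) p^i (1−p)^{3−i} with p = 0.878
C(3,2)·0.878^2·0.122^1 = 0.28214
C(3,3)·0.878^3·0.122^0 = 0.67684
Sum = 0.959

0.959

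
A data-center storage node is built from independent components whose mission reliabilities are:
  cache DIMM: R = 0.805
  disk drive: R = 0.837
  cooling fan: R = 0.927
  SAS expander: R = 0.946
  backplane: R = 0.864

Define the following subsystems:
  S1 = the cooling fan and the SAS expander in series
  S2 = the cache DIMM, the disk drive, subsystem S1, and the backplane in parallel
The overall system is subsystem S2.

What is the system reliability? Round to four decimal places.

0.9995

Series (cooling fan and SAS expander): 0.927000 × 0.946000 = 0.876942
Parallel (cache DIMM, disk drive, [0.876942], and backplane): 1 − (1 − 0.805000)(1 − 0.837000)(1 − 0.876942)(1 − 0.864000) = 0.9995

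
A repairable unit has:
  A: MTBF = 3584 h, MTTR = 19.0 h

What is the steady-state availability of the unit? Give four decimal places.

A(A) = MTBF/(MTBF+MTTR) = 3584/(3584+19.0) = 0.9947

0.9947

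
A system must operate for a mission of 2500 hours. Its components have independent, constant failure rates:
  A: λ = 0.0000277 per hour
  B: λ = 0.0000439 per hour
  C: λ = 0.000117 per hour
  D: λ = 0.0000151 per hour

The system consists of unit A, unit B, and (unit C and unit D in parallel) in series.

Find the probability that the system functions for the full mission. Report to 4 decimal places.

R(A) = exp(−0.0000277 × 2500) = 0.933093
R(B) = exp(−0.0000439 × 2500) = 0.896058
R(C) = exp(−0.000117 × 2500) = 0.746395
R(D) = exp(−0.0000151 × 2500) = 0.962954
Parallel (C and D): 1 − (1 − 0.746395)(1 − 0.962954) = 0.990605
Series (A, B, and [0.990605]): 0.933093 × 0.896058 × 0.990605 = 0.8283

0.8283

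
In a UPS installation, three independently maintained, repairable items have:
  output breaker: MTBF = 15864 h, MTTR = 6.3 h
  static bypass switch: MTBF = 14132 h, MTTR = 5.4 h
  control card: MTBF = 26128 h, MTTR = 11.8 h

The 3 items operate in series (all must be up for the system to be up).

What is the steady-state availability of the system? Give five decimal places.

0.99877

A(output breaker) = MTBF/(MTBF+MTTR) = 15864/(15864+6.3) = 0.999603
A(static bypass switch) = MTBF/(MTBF+MTTR) = 14132/(14132+5.4) = 0.999618
A(control card) = MTBF/(MTBF+MTTR) = 26128/(26128+11.8) = 0.999549
Series availability: 0.999603 × 0.999618 × 0.999549 = 0.99877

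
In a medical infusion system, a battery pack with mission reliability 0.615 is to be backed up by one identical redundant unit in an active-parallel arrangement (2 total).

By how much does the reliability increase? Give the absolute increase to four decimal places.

R_before = 0.615
R_after = 1 − (1 − 0.615)^2 = 0.8518
ΔR = 0.8518 − 0.615 = 0.2368

0.2368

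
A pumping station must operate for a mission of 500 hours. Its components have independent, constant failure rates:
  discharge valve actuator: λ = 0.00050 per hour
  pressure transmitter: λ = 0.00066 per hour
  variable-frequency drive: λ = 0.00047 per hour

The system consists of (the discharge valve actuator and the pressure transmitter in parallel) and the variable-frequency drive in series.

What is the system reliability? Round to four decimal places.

0.7414

R(discharge valve actuator) = exp(−0.00050 × 500) = 0.778801
R(pressure transmitter) = exp(−0.00066 × 500) = 0.718924
R(variable-frequency drive) = exp(−0.00047 × 500) = 0.790571
Parallel (discharge valve actuator and pressure transmitter): 1 − (1 − 0.778801)(1 − 0.718924) = 0.937826
Series ([0.937826] and variable-frequency drive): 0.937826 × 0.790571 = 0.7414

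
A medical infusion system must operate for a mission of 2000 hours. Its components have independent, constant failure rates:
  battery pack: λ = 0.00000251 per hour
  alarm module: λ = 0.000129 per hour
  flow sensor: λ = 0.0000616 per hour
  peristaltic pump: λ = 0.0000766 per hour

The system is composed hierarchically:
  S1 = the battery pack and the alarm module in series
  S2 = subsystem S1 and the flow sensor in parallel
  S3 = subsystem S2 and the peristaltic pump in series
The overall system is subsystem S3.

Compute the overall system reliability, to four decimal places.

0.8350

R(battery pack) = exp(−0.00000251 × 2000) = 0.994993
R(alarm module) = exp(−0.000129 × 2000) = 0.772595
R(flow sensor) = exp(−0.0000616 × 2000) = 0.884087
R(peristaltic pump) = exp(−0.0000766 × 2000) = 0.857958
Series (battery pack and alarm module): 0.994993 × 0.772595 = 0.768727
Parallel ([0.768727] and flow sensor): 1 − (1 − 0.768727)(1 − 0.884087) = 0.973192
Series ([0.973192] and peristaltic pump): 0.973192 × 0.857958 = 0.8350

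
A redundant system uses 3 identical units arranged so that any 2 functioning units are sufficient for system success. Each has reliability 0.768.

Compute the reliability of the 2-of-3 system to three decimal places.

R = Σ_{i=2}^{3} C(3,i) p^i (1−p)^{3−i} with p = 0.768
C(3,2)·0.768^2·0.232^1 = 0.41052
C(3,3)·0.768^3·0.232^0 = 0.45298
Sum = 0.864

0.864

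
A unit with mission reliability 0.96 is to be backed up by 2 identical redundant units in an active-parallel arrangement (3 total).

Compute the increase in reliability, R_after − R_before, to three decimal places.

0.040

R_before = 0.96
R_after = 1 − (1 − 0.96)^3 = 1.000
ΔR = 1.000 − 0.96 = 0.040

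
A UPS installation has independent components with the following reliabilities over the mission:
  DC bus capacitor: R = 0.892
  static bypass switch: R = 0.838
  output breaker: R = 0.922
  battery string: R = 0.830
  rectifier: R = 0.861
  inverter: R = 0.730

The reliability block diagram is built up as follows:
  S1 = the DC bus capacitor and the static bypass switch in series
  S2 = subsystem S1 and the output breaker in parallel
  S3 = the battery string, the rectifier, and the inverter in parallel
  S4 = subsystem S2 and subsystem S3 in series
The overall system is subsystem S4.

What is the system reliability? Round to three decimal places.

0.974

Series (DC bus capacitor and static bypass switch): 0.89200 × 0.83800 = 0.74750
Parallel ([0.74750] and output breaker): 1 − (1 − 0.74750)(1 − 0.92200) = 0.98031
Parallel (battery string, rectifier, and inverter): 1 − (1 − 0.83000)(1 − 0.86100)(1 − 0.73000) = 0.99362
Series ([0.98031] and [0.99362]): 0.98031 × 0.99362 = 0.974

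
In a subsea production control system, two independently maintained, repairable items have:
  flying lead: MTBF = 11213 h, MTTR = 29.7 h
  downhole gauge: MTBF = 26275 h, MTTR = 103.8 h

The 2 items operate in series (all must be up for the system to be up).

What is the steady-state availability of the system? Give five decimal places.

0.99343

A(flying lead) = MTBF/(MTBF+MTTR) = 11213/(11213+29.7) = 0.997358
A(downhole gauge) = MTBF/(MTBF+MTTR) = 26275/(26275+103.8) = 0.996065
Series availability: 0.997358 × 0.996065 = 0.99343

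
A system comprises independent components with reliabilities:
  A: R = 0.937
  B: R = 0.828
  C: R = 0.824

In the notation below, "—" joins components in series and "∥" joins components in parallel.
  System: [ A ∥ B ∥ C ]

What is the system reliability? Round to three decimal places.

Parallel (A, B, and C): 1 − (1 − 0.93700)(1 − 0.82800)(1 − 0.82400) = 0.998

0.998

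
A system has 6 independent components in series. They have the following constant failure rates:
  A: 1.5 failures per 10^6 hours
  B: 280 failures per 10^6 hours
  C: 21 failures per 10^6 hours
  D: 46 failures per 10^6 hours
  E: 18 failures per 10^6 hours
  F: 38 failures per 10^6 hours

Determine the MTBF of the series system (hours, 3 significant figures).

2470

Series of exponential components: λ_sys = Σ λ_i
λ_sys = 0.0000015 + 0.00028 + 0.000021 + 0.000046 + 0.000018 + 0.000038 = 4.0450e-04 /h
MTBF = 1 / λ_sys = 2470 h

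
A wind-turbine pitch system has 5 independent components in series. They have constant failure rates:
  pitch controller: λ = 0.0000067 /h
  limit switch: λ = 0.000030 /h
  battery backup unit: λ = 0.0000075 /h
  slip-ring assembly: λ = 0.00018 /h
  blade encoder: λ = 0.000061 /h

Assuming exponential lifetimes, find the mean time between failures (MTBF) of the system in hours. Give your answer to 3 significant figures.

3510

Series of exponential components: λ_sys = Σ λ_i
λ_sys = 0.0000067 + 0.000030 + 0.0000075 + 0.00018 + 0.000061 = 2.8520e-04 /h
MTBF = 1 / λ_sys = 3510 h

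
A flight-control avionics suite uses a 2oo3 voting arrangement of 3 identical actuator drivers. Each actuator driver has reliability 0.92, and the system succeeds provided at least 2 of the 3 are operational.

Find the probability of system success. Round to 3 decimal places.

R = Σ_{i=2}^{3} C(3,i) p^i (1−p)^{3−i} with p = 0.92
C(3,2)·0.92^2·0.08^1 = 0.20314
C(3,3)·0.92^3·0.08^0 = 0.77869
Sum = 0.982

0.982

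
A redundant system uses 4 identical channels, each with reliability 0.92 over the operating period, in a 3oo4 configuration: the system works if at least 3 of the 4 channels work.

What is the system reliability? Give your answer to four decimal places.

R = Σ_{i=3}^{4} C(4,i) p^i (1−p)^{4−i} with p = 0.92
C(4,3)·0.92^3·0.08^1 = 0.249180
C(4,4)·0.92^4·0.08^0 = 0.716393
Sum = 0.9656

0.9656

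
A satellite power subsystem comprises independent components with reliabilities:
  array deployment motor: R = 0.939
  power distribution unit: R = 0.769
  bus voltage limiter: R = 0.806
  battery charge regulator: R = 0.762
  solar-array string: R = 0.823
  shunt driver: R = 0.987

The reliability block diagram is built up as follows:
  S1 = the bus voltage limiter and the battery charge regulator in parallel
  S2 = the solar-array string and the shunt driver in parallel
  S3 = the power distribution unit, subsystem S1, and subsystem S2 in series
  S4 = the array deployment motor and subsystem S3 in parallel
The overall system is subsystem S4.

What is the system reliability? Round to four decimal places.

0.9836

Parallel (bus voltage limiter and battery charge regulator): 1 − (1 − 0.806000)(1 − 0.762000) = 0.953828
Parallel (solar-array string and shunt driver): 1 − (1 − 0.823000)(1 − 0.987000) = 0.997699
Series (power distribution unit, [0.953828], and [0.997699]): 0.769000 × 0.953828 × 0.997699 = 0.731806
Parallel (array deployment motor and [0.731806]): 1 − (1 − 0.939000)(1 − 0.731806) = 0.9836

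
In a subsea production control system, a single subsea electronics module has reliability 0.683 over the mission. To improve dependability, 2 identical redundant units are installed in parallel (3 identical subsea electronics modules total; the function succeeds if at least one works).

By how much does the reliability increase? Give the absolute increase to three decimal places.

R_before = 0.683
R_after = 1 − (1 − 0.683)^3 = 0.968
ΔR = 0.968 − 0.683 = 0.285

0.285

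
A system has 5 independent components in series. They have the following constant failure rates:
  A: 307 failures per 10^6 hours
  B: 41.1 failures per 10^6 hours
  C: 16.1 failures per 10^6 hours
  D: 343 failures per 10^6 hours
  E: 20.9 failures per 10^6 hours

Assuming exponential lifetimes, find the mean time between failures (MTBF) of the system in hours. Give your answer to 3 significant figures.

1370

Series of exponential components: λ_sys = Σ λ_i
λ_sys = 0.000307 + 0.0000411 + 0.0000161 + 0.000343 + 0.0000209 = 7.2810e-04 /h
MTBF = 1 / λ_sys = 1370 h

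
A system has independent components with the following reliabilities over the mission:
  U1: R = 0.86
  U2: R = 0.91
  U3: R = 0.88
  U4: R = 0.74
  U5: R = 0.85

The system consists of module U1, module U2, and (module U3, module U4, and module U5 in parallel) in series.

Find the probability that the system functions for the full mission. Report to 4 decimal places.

0.7789

Parallel (U3, U4, and U5): 1 − (1 − 0.880000)(1 − 0.740000)(1 − 0.850000) = 0.995320
Series (U1, U2, and [0.995320]): 0.860000 × 0.910000 × 0.995320 = 0.7789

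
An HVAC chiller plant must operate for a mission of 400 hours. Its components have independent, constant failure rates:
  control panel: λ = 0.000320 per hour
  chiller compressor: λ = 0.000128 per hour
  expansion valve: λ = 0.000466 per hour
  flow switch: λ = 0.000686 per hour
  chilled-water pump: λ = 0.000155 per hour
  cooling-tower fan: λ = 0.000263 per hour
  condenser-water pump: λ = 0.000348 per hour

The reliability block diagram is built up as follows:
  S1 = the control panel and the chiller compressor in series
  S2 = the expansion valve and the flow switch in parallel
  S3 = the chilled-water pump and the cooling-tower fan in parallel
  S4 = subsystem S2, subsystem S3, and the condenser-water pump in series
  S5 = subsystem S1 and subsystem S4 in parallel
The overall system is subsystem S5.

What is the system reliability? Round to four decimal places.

R(control panel) = exp(−0.000320 × 400) = 0.879853
R(chiller compressor) = exp(−0.000128 × 400) = 0.950089
R(expansion valve) = exp(−0.000466 × 400) = 0.829942
R(flow switch) = exp(−0.000686 × 400) = 0.760028
R(chilled-water pump) = exp(−0.000155 × 400) = 0.939883
R(cooling-tower fan) = exp(−0.000263 × 400) = 0.900144
R(condenser-water pump) = exp(−0.000348 × 400) = 0.870054
Series (control panel and chiller compressor): 0.879853 × 0.950089 = 0.835939
Parallel (expansion valve and flow switch): 1 − (1 − 0.829942)(1 − 0.760028) = 0.959191
Parallel (chilled-water pump and cooling-tower fan): 1 − (1 − 0.939883)(1 − 0.900144) = 0.993997
Series ([0.959191], [0.993997], and condenser-water pump): 0.959191 × 0.993997 × 0.870054 = 0.829538
Parallel ([0.835939] and [0.829538]): 1 − (1 − 0.835939)(1 − 0.829538) = 0.9720

0.9720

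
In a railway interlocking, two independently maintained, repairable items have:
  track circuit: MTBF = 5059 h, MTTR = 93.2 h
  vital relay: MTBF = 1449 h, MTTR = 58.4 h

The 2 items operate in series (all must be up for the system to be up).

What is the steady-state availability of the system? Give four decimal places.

A(track circuit) = MTBF/(MTBF+MTTR) = 5059/(5059+93.2) = 0.981911
A(vital relay) = MTBF/(MTBF+MTTR) = 1449/(1449+58.4) = 0.961258
Series availability: 0.981911 × 0.961258 = 0.9439

0.9439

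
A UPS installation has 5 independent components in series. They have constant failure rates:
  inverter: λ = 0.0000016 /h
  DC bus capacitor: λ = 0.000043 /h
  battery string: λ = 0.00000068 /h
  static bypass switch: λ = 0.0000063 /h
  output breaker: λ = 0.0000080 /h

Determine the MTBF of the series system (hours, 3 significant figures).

16800

Series of exponential components: λ_sys = Σ λ_i
λ_sys = 0.0000016 + 0.000043 + 0.00000068 + 0.0000063 + 0.0000080 = 5.9580e-05 /h
MTBF = 1 / λ_sys = 16800 h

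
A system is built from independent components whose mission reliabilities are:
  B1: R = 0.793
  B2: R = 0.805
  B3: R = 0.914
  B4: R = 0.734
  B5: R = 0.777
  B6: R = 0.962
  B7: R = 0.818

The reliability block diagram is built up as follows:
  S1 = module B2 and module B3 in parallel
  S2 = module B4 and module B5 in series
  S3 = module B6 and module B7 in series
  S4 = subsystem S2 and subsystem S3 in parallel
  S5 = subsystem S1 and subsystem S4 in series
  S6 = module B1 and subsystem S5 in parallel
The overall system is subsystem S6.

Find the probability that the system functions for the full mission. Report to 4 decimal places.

Parallel (B2 and B3): 1 − (1 − 0.805000)(1 − 0.914000) = 0.983230
Series (B4 and B5): 0.734000 × 0.777000 = 0.570318
Series (B6 and B7): 0.962000 × 0.818000 = 0.786916
Parallel ([0.570318] and [0.786916]): 1 − (1 − 0.570318)(1 − 0.786916) = 0.908442
Series ([0.983230] and [0.908442]): 0.983230 × 0.908442 = 0.893207
Parallel (B1 and [0.893207]): 1 − (1 − 0.793000)(1 − 0.893207) = 0.9779

0.9779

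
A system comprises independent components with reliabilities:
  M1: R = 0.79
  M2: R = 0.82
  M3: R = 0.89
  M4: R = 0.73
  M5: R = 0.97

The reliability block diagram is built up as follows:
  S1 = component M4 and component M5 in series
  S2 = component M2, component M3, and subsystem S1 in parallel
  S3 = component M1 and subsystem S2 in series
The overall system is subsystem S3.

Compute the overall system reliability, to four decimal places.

Series (M4 and M5): 0.730000 × 0.970000 = 0.708100
Parallel (M2, M3, and [0.708100]): 1 − (1 − 0.820000)(1 − 0.890000)(1 − 0.708100) = 0.994220
Series (M1 and [0.994220]): 0.790000 × 0.994220 = 0.7854

0.7854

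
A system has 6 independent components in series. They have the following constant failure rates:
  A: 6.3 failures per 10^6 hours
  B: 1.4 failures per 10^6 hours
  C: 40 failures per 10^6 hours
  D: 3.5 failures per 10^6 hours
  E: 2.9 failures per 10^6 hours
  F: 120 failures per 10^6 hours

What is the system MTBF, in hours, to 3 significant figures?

5740

Series of exponential components: λ_sys = Σ λ_i
λ_sys = 0.0000063 + 0.0000014 + 0.000040 + 0.0000035 + 0.0000029 + 0.00012 = 1.7410e-04 /h
MTBF = 1 / λ_sys = 5740 h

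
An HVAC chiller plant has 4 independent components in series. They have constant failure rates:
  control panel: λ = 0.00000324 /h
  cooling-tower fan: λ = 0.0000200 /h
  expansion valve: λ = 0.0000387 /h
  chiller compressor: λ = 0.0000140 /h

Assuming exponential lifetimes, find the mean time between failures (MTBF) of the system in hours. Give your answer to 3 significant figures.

Series of exponential components: λ_sys = Σ λ_i
λ_sys = 0.00000324 + 0.0000200 + 0.0000387 + 0.0000140 = 7.5940e-05 /h
MTBF = 1 / λ_sys = 13200 h

13200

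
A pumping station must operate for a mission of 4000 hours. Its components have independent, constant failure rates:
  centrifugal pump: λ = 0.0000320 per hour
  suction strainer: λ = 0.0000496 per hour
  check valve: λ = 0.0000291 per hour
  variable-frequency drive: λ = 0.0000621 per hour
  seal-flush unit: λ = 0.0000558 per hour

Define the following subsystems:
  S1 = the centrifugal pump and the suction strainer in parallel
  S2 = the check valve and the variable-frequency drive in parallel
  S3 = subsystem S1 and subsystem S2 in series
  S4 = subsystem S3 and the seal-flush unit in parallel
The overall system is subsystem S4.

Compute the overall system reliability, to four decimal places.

0.9909

R(centrifugal pump) = exp(−0.0000320 × 4000) = 0.879853
R(suction strainer) = exp(−0.0000496 × 4000) = 0.820042
R(check valve) = exp(−0.0000291 × 4000) = 0.890119
R(variable-frequency drive) = exp(−0.0000621 × 4000) = 0.780048
R(seal-flush unit) = exp(−0.0000558 × 4000) = 0.799955
Parallel (centrifugal pump and suction strainer): 1 − (1 − 0.879853)(1 − 0.820042) = 0.978379
Parallel (check valve and variable-frequency drive): 1 − (1 − 0.890119)(1 − 0.780048) = 0.975831
Series ([0.978379] and [0.975831]): 0.978379 × 0.975831 = 0.954733
Parallel ([0.954733] and seal-flush unit): 1 − (1 − 0.954733)(1 − 0.799955) = 0.9909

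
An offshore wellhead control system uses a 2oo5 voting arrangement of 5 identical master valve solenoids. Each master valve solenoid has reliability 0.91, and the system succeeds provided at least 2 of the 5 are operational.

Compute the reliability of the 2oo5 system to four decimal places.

R = Σ_{i=2}^{5} C(5,i) p^i (1−p)^{5−i} with p = 0.91
C(5,2)·0.91^2·0.09^3 = 0.006037
C(5,3)·0.91^3·0.09^2 = 0.061039
C(5,4)·0.91^4·0.09^1 = 0.308587
C(5,5)·0.91^5·0.09^0 = 0.624032
Sum = 0.9997

0.9997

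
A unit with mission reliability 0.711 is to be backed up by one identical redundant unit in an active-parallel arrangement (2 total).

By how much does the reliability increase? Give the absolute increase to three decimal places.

0.205

R_before = 0.711
R_after = 1 − (1 − 0.711)^2 = 0.916
ΔR = 0.916 − 0.711 = 0.205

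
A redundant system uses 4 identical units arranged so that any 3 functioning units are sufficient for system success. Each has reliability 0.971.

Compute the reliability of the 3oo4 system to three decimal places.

R = Σ_{i=3}^{4} C(4,i) p^i (1−p)^{4−i} with p = 0.971
C(4,3)·0.971^3·0.029^1 = 0.10620
C(4,4)·0.971^4·0.029^0 = 0.88895
Sum = 0.995

0.995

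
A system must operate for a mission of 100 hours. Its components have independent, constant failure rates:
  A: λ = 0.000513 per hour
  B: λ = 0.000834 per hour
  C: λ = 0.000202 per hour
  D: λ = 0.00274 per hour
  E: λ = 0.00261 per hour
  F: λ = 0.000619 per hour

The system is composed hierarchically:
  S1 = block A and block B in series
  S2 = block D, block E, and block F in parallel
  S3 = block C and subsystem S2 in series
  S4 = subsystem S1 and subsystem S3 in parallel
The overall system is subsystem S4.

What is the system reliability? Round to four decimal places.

R(A) = exp(−0.000513 × 100) = 0.949994
R(B) = exp(−0.000834 × 100) = 0.919983
R(C) = exp(−0.000202 × 100) = 0.980003
R(D) = exp(−0.00274 × 100) = 0.760332
R(E) = exp(−0.00261 × 100) = 0.770281
R(F) = exp(−0.000619 × 100) = 0.939977
Series (A and B): 0.949994 × 0.919983 = 0.873978
Parallel (D, E, and F): 1 − (1 − 0.760332)(1 − 0.770281)(1 − 0.939977) = 0.996695
Series (C and [0.996695]): 0.980003 × 0.996695 = 0.976764
Parallel ([0.873978] and [0.976764]): 1 − (1 − 0.873978)(1 − 0.976764) = 0.9971

0.9971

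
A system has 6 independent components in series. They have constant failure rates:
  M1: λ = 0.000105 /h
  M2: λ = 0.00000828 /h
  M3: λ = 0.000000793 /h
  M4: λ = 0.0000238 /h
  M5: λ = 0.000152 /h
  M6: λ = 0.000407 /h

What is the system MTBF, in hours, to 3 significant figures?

1430

Series of exponential components: λ_sys = Σ λ_i
λ_sys = 0.000105 + 0.00000828 + 0.000000793 + 0.0000238 + 0.000152 + 0.000407 = 6.9687e-04 /h
MTBF = 1 / λ_sys = 1430 h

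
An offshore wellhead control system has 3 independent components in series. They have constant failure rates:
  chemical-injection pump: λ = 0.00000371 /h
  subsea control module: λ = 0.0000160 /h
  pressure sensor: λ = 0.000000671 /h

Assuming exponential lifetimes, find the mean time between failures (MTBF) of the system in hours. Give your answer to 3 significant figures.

Series of exponential components: λ_sys = Σ λ_i
λ_sys = 0.00000371 + 0.0000160 + 0.000000671 = 2.0381e-05 /h
MTBF = 1 / λ_sys = 49100 h

49100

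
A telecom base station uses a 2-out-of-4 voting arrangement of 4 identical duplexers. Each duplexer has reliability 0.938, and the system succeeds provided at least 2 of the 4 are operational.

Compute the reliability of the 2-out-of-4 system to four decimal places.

R = Σ_{i=2}^{4} C(4,i) p^i (1−p)^{4−i} with p = 0.938
C(4,2)·0.938^2·0.062^2 = 0.020293
C(4,3)·0.938^3·0.062^1 = 0.204673
C(4,4)·0.938^4·0.062^0 = 0.774125
Sum = 0.9991

0.9991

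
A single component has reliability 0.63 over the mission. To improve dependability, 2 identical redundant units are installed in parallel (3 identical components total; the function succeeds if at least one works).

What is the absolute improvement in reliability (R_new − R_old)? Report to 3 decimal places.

R_before = 0.63
R_after = 1 − (1 − 0.63)^3 = 0.949
ΔR = 0.949 − 0.63 = 0.319

0.319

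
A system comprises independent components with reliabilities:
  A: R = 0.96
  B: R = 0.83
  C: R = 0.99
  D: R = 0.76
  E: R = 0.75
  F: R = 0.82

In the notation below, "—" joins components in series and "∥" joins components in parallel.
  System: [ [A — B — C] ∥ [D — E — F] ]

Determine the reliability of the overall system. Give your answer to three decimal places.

Series (A, B, and C): 0.96000 × 0.83000 × 0.99000 = 0.78883
Series (D, E, and F): 0.76000 × 0.75000 × 0.82000 = 0.46740
Parallel ([0.78883] and [0.46740]): 1 − (1 − 0.78883)(1 − 0.46740) = 0.888

0.888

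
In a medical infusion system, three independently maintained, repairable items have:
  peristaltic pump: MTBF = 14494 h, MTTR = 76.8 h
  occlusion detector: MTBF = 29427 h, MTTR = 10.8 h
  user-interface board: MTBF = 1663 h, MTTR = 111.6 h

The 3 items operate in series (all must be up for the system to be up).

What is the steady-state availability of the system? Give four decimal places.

0.9318

A(peristaltic pump) = MTBF/(MTBF+MTTR) = 14494/(14494+76.8) = 0.994729
A(occlusion detector) = MTBF/(MTBF+MTTR) = 29427/(29427+10.8) = 0.999633
A(user-interface board) = MTBF/(MTBF+MTTR) = 1663/(1663+111.6) = 0.937113
Series availability: 0.994729 × 0.999633 × 0.937113 = 0.9318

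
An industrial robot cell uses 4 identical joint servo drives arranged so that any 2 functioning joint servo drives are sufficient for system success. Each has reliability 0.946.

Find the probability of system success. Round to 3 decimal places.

R = Σ_{i=2}^{4} C(4,i) p^i (1−p)^{4−i} with p = 0.946
C(4,2)·0.946^2·0.054^2 = 0.01566
C(4,3)·0.946^3·0.054^1 = 0.18286
C(4,4)·0.946^4·0.054^0 = 0.80087
Sum = 0.999

0.999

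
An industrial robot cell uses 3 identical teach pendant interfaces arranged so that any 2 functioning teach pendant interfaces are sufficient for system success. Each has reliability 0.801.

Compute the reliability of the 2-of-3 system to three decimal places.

R = Σ_{i=2}^{3} C(3,i) p^i (1−p)^{3−i} with p = 0.801
C(3,2)·0.801^2·0.199^1 = 0.38304
C(3,3)·0.801^3·0.199^0 = 0.51392
Sum = 0.897

0.897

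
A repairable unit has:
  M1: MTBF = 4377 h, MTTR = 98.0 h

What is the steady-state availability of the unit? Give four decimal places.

0.9781

A(M1) = MTBF/(MTBF+MTTR) = 4377/(4377+98.0) = 0.9781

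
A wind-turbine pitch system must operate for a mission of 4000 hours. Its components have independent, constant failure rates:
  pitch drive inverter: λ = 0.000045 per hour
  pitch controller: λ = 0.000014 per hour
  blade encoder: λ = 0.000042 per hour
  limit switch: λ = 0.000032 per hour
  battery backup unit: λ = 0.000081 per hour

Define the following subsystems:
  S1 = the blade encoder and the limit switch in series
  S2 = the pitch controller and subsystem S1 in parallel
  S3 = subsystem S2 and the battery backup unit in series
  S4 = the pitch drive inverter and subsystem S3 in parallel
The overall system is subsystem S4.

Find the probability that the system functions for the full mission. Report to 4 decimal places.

R(pitch drive inverter) = exp(−0.000045 × 4000) = 0.835270
R(pitch controller) = exp(−0.000014 × 4000) = 0.945539
R(blade encoder) = exp(−0.000042 × 4000) = 0.845354
R(limit switch) = exp(−0.000032 × 4000) = 0.879853
R(battery backup unit) = exp(−0.000081 × 4000) = 0.723250
Series (blade encoder and limit switch): 0.845354 × 0.879853 = 0.743787
Parallel (pitch controller and [0.743787]): 1 − (1 − 0.945539)(1 − 0.743787) = 0.986046
Series ([0.986046] and battery backup unit): 0.986046 × 0.723250 = 0.713158
Parallel (pitch drive inverter and [0.713158]): 1 − (1 − 0.835270)(1 − 0.713158) = 0.9527

0.9527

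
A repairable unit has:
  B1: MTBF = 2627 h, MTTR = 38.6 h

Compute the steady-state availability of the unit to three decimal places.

A(B1) = MTBF/(MTBF+MTTR) = 2627/(2627+38.6) = 0.986

0.986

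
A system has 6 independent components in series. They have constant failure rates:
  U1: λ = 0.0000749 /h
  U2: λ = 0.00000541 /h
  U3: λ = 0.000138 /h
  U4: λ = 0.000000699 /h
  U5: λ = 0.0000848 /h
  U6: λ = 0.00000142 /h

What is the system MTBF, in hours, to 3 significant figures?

3280

Series of exponential components: λ_sys = Σ λ_i
λ_sys = 0.0000749 + 0.00000541 + 0.000138 + 0.000000699 + 0.0000848 + 0.00000142 = 3.0523e-04 /h
MTBF = 1 / λ_sys = 3280 h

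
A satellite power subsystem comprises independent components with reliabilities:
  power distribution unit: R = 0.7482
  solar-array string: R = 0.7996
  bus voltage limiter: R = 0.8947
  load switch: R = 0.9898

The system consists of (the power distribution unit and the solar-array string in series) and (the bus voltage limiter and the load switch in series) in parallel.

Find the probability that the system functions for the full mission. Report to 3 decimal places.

0.954

Series (power distribution unit and solar-array string): 0.74820 × 0.79960 = 0.59826
Series (bus voltage limiter and load switch): 0.89470 × 0.98980 = 0.88557
Parallel ([0.59826] and [0.88557]): 1 − (1 − 0.59826)(1 − 0.88557) = 0.954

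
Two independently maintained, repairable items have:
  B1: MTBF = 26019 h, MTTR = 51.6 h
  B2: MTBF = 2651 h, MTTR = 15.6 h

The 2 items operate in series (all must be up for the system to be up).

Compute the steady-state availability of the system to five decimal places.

0.99218

A(B1) = MTBF/(MTBF+MTTR) = 26019/(26019+51.6) = 0.998021
A(B2) = MTBF/(MTBF+MTTR) = 2651/(2651+15.6) = 0.994150
Series availability: 0.998021 × 0.994150 = 0.99218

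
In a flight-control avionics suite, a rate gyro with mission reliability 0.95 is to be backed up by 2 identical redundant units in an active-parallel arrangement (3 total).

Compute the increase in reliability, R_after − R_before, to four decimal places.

R_before = 0.95
R_after = 1 − (1 − 0.95)^3 = 0.9999
ΔR = 0.9999 − 0.95 = 0.0499

0.0499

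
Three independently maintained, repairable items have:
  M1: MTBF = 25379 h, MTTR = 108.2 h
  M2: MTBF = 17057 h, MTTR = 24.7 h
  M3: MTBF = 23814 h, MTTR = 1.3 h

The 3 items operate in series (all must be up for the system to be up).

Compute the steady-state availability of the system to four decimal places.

A(M1) = MTBF/(MTBF+MTTR) = 25379/(25379+108.2) = 0.995755
A(M2) = MTBF/(MTBF+MTTR) = 17057/(17057+24.7) = 0.998554
A(M3) = MTBF/(MTBF+MTTR) = 23814/(23814+1.3) = 0.999945
Series availability: 0.995755 × 0.998554 × 0.999945 = 0.9943

0.9943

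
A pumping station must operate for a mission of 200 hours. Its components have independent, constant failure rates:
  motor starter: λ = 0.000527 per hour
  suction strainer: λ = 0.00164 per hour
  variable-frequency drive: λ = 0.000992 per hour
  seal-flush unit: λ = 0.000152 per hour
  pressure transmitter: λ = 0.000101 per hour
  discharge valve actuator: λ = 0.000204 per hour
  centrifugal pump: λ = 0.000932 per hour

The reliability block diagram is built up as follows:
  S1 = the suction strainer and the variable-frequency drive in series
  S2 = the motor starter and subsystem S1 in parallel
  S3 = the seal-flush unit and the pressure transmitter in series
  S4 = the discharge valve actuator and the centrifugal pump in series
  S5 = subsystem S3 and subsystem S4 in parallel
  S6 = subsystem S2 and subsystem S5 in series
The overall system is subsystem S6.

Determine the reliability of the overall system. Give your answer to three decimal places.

R(motor starter) = exp(−0.000527 × 200) = 0.89996
R(suction strainer) = exp(−0.00164 × 200) = 0.72036
R(variable-frequency drive) = exp(−0.000992 × 200) = 0.82004
R(seal-flush unit) = exp(−0.000152 × 200) = 0.97006
R(pressure transmitter) = exp(−0.000101 × 200) = 0.98000
R(discharge valve actuator) = exp(−0.000204 × 200) = 0.96002
R(centrifugal pump) = exp(−0.000932 × 200) = 0.82994
Series (suction strainer and variable-frequency drive): 0.72036 × 0.82004 = 0.59072
Parallel (motor starter and [0.59072]): 1 − (1 − 0.89996)(1 − 0.59072) = 0.95906
Series (seal-flush unit and pressure transmitter): 0.97006 × 0.98000 = 0.95066
Series (discharge valve actuator and centrifugal pump): 0.96002 × 0.82994 = 0.79676
Parallel ([0.95066] and [0.79676]): 1 − (1 − 0.95066)(1 − 0.79676) = 0.98997
Series ([0.95906] and [0.98997]): 0.95906 × 0.98997 = 0.949

0.949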